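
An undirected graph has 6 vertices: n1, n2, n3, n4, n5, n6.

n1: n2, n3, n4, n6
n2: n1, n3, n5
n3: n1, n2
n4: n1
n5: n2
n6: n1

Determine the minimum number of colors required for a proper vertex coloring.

n1, n2, n3 are pairwise adjacent, so at least 3 colors are needed.
A valid assignment using 3 colors: n1=R, n2=B, n3=G, n4=B, n5=R, n6=B. Each edge has distinct colors on its endpoints.

3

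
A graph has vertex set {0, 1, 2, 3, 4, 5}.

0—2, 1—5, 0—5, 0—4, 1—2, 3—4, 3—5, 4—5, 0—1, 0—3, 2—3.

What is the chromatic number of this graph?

4

0, 3, 4, 5 are mutually adjacent (a clique of size 4), so at least 4 colors are needed.
4 colors suffice: 0=a, 1=c, 2=b, 3=c, 4=d, 5=b. No two adjacent vertices share a color.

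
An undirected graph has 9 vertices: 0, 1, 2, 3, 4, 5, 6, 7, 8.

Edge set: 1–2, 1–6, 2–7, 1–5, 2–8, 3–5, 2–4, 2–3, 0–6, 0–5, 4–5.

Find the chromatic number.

2

0 and 6 are adjacent, so at least 2 colors are needed.
2 colors suffice: 0=b, 1=b, 2=a, 3=b, 4=b, 5=a, 6=a, 7=b, 8=b. Each edge has distinct colors on its endpoints.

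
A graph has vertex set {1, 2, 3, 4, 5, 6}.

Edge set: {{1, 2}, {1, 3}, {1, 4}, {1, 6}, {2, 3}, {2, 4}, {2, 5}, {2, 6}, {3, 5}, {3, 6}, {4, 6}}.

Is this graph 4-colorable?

Yes

The chromatic number is 4. 1, 2, 4, 6 are mutually adjacent (a clique of size 4), so at least 4 colors are needed.
4 colors suffice: 1=d, 2=a, 3=c, 4=c, 5=b, 6=b.
That is already a proper 4-coloring.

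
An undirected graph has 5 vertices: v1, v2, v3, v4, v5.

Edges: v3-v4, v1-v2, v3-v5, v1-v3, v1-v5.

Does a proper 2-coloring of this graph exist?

No

v1, v3, v5 form a triangle, so at least 3 colors are needed.
So 2 colors are not enough.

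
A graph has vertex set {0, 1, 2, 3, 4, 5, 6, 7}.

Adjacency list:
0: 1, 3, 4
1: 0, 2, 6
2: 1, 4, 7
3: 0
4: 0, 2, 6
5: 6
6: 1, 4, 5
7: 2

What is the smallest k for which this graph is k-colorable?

2 and 4 are adjacent, so at least 2 colors are needed.
2 colors suffice: 0=b, 1=a, 2=b, 3=a, 4=a, 5=a, 6=b, 7=a. Every edge joins two different colors.

2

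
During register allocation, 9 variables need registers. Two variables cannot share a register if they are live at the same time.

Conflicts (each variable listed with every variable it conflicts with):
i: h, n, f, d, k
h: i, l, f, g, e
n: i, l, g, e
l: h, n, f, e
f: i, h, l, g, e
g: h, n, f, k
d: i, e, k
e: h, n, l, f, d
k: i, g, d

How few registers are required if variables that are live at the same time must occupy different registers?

h, l, f, e pairwise conflict, so at least 4 registers are needed.
A valid assignment using 4 registers: i=1, h=2, n=2, l=4, f=3, g=1, d=2, e=1, k=3. Every pair that conflicts lands in different registers.

4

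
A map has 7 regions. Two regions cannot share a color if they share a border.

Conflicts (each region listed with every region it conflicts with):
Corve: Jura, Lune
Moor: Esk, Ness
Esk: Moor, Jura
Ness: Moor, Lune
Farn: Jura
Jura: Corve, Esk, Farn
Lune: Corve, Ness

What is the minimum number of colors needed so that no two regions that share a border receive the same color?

Moor and Ness conflict, so at least 2 colors are needed.
One proper 2-coloring: Corve=2, Moor=1, Esk=2, Ness=2, Farn=2, Jura=1, Lune=1. No two conflicting regions share a color.

2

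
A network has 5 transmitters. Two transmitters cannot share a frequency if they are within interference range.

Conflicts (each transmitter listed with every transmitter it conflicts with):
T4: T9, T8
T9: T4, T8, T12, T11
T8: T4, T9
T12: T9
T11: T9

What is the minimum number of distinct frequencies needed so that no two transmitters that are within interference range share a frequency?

3

T4, T9, T8 are mutually in conflict, so at least 3 frequencies are needed.
3 frequencies suffice: T4=3, T9=1, T8=2, T12=2, T11=2. Each listed conflict is separated.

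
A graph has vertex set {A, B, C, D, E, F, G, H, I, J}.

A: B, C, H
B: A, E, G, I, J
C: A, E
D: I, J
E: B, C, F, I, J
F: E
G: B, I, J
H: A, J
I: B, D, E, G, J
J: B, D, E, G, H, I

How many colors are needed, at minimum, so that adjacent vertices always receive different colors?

4

B, G, I, J form a clique, so at least 4 colors are needed.
4 colors suffice: A=1, B=3, C=3, D=2, E=2, F=1, G=2, H=2, I=4, J=1. No two adjacent vertices share a color.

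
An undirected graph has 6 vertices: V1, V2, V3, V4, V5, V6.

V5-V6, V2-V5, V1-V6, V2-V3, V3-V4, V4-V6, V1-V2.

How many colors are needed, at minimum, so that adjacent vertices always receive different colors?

The cycle V2-V3-V4-V6-V5-V2 has odd length 5, so it cannot be 2-colored; at least 3 colors are needed.
One proper 3-coloring: V1=blue, V2=red, V3=green, V4=blue, V5=blue, V6=red. Each edge has distinct colors on its endpoints.

3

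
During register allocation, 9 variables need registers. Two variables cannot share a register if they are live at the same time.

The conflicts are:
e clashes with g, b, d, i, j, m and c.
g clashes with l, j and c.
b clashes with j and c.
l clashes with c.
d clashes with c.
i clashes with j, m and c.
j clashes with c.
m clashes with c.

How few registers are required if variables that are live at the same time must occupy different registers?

4

e, b, j, c are mutually in conflict, so at least 4 registers are needed.
4 registers suffice: register 1 → {c}; register 2 → {e, l}; register 3 → {d, j, m}; register 4 → {g, b, i}. Every pair that conflicts lands in different registers.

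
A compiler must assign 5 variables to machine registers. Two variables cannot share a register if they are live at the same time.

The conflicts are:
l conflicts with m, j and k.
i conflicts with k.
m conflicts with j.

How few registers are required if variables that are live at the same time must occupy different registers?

3

l, m, j all conflict with each other, so at least 3 registers are needed.
3 registers suffice: register 1 → {l, i}; register 2 → {j, k}; register 3 → {m}. Each listed conflict is separated.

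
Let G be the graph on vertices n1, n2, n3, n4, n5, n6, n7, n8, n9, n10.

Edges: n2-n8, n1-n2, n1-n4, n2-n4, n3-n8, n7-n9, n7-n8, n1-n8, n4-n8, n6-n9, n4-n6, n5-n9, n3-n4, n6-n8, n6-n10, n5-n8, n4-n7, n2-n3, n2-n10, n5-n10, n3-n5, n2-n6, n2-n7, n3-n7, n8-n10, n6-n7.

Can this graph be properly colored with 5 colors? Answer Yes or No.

Yes

The chromatic number is 5. n2, n3, n4, n7, n8 form a clique, so at least 5 colors are needed.
5 colors suffice: n1=yellow, n2=blue, n3=yellow, n4=green, n5=blue, n6=yellow, n7=purple, n8=red, n9=red, n10=green.
That is already a proper 5-coloring.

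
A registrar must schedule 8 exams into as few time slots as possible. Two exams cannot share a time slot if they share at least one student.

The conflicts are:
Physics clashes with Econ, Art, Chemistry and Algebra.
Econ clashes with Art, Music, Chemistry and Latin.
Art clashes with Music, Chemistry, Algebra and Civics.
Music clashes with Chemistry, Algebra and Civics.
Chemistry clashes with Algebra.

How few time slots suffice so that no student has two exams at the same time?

4

Physics, Art, Chemistry, Algebra all conflict with each other, so at least 4 time slots are needed.
4 time slots suffice: Physics=3, Econ=4, Art=1, Music=3, Chemistry=2, Algebra=4, Civics=2, Latin=1. Every pair that conflicts lands in different time slots.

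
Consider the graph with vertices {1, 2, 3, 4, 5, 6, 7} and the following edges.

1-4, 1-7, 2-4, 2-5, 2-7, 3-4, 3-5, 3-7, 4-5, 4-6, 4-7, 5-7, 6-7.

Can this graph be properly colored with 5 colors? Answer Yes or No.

Yes

The chromatic number is 4. 3, 4, 5, 7 form a clique, so at least 4 colors are needed.
4 colors suffice: color red → {7}; color blue → {4}; color green → {1, 5, 6}; color yellow → {2, 3}.
Since 5 ≥ 4, a proper 5-coloring certainly exists.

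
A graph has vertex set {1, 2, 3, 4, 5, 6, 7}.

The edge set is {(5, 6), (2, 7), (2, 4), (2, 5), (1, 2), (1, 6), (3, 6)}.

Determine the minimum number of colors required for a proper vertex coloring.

2

2 and 4 are adjacent, so at least 2 colors are needed.
2 colors suffice: 1=b, 2=a, 3=b, 4=b, 5=b, 6=a, 7=b. Each edge has distinct colors on its endpoints.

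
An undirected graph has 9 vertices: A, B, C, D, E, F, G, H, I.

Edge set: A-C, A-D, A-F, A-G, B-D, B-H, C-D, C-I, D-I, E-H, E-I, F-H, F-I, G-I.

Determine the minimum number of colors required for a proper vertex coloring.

A, C, D form a triangle, so at least 3 colors are needed.
3 colors suffice: color 1 → {A, H, I}; color 2 → {D, E, F, G}; color 3 → {B, C}. Every edge joins two different colors.

3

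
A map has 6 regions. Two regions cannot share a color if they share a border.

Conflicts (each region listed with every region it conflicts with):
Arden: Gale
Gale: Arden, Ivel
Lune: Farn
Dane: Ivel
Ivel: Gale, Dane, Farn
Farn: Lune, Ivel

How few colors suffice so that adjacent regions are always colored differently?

2

Gale and Ivel conflict, so at least 2 colors are needed.
One proper 2-coloring: Arden=1, Gale=2, Lune=1, Dane=2, Ivel=1, Farn=2. No two conflicting regions share a color.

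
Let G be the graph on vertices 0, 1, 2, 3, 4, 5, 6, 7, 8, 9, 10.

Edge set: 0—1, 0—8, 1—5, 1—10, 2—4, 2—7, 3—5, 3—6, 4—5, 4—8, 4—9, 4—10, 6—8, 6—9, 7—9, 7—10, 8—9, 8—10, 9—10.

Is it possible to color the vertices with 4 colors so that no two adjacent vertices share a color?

The chromatic number is 4. 4, 8, 9, 10 are pairwise adjacent (a clique of size 4), so at least 4 colors are needed.
One proper 4-coloring: 0=blue, 1=red, 2=green, 3=red, 4=blue, 5=green, 6=blue, 7=red, 8=red, 9=green, 10=yellow.
That is already a proper 4-coloring.

Yes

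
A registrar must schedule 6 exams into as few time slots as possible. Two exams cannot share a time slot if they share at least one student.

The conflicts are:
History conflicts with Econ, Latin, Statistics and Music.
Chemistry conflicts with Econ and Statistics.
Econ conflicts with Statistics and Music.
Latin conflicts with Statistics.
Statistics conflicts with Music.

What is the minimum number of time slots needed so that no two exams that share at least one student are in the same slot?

History, Econ, Statistics, Music are mutually in conflict, so at least 4 time slots are needed.
4 time slots suffice: time slot 1 → {Statistics}; time slot 2 → {Econ, Latin}; time slot 3 → {History, Chemistry}; time slot 4 → {Music}. Every pair that conflicts lands in different time slots.

4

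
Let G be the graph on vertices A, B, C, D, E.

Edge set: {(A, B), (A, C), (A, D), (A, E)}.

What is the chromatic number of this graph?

2

A and C are adjacent, so at least 2 colors are needed.
One proper 2-coloring: A=1, B=2, C=2, D=2, E=2. Each edge has distinct colors on its endpoints.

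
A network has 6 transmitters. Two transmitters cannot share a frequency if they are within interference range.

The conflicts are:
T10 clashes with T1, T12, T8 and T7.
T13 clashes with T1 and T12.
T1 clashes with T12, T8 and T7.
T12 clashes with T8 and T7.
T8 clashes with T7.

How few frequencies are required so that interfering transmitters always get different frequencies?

5

T10, T1, T12, T8, T7 pairwise conflict, so at least 5 frequencies are needed.
A valid assignment using 5 frequencies: T10=5, T13=3, T1=1, T12=2, T8=3, T7=4. Each listed conflict is separated.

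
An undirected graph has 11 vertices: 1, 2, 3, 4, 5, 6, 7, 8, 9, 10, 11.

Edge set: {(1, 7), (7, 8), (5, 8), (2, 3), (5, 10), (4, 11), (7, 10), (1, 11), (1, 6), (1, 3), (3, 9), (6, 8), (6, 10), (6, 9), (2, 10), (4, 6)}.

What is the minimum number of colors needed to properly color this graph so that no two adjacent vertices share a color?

3

The cycle 2-3-9-6-10-2 has odd length 5, so it cannot be 2-colored; at least 3 colors are needed.
One proper 3-coloring: 1=blue, 2=green, 3=red, 4=blue, 5=red, 6=red, 7=red, 8=blue, 9=blue, 10=blue, 11=red. No two adjacent vertices share a color.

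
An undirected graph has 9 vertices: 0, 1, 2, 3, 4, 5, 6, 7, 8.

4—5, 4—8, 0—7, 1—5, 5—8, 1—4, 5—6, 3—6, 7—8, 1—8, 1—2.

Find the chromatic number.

1, 4, 5, 8 are pairwise adjacent (a clique of size 4), so at least 4 colors are needed.
A valid assignment using 4 colors: 0=b, 1=a, 2=b, 3=b, 4=d, 5=c, 6=a, 7=a, 8=b. Each edge has distinct colors on its endpoints.

4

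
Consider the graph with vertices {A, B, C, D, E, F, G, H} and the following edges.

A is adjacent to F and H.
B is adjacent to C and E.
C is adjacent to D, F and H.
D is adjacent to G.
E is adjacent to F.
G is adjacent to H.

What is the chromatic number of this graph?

C and F are adjacent, so at least 2 colors are needed.
A valid assignment using 2 colors: A=1, B=2, C=1, D=2, E=1, F=2, G=1, H=2. Every edge joins two different colors.

2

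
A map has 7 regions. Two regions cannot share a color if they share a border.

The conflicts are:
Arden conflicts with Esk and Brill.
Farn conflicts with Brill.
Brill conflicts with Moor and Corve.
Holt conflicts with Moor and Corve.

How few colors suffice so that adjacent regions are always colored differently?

Holt and Corve conflict, so at least 2 colors are needed.
2 colors suffice: color 1 → {Esk, Brill, Holt}; color 2 → {Arden, Farn, Moor, Corve}. No two conflicting regions share a color.

2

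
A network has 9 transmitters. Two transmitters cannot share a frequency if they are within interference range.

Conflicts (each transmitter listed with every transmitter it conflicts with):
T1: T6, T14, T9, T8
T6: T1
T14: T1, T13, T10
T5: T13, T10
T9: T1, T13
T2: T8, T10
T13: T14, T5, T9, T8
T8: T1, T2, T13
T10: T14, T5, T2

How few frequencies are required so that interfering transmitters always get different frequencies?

The cycle T10-T5-T13-T8-T2-T10 has odd length 5, so it cannot be 2-colored; at least 3 frequencies are needed.
3 frequencies suffice: frequency 1 → {T1, T13, T10}; frequency 2 → {T6, T14, T5, T9, T8}; frequency 3 → {T2}. No two conflicting transmitters share a frequency.

3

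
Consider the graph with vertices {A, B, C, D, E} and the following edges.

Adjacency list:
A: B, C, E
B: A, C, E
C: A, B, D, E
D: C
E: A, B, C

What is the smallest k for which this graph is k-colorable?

A, B, C, E are pairwise adjacent (a clique of size 4), so at least 4 colors are needed.
A valid assignment using 4 colors: A=green, B=blue, C=red, D=blue, E=yellow. No two adjacent vertices share a color.

4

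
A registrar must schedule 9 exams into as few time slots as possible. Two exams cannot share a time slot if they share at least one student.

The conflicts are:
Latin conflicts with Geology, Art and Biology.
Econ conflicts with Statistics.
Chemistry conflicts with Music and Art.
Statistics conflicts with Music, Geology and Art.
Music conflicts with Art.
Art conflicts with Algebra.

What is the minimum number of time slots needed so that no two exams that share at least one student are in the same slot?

Statistics, Music, Art are mutually in conflict, so at least 3 time slots are needed.
3 time slots suffice: time slot 1 → {Econ, Geology, Art, Biology}; time slot 2 → {Latin, Chemistry, Statistics, Algebra}; time slot 3 → {Music}. Each listed conflict is separated.

3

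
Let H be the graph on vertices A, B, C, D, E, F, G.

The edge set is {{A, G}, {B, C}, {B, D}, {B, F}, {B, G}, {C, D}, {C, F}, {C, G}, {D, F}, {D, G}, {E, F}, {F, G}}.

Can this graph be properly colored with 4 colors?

B, C, D, F, G form a clique, so at least 5 colors are needed.
So 4 colors are not enough.

No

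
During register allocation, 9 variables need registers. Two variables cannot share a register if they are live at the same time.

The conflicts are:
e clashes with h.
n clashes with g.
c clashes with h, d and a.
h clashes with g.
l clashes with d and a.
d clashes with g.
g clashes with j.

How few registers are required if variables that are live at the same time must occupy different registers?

l and d conflict, so at least 2 registers are needed.
2 registers suffice: register 1 → {e, c, l, g}; register 2 → {n, h, d, j, a}. Each listed conflict is separated.

2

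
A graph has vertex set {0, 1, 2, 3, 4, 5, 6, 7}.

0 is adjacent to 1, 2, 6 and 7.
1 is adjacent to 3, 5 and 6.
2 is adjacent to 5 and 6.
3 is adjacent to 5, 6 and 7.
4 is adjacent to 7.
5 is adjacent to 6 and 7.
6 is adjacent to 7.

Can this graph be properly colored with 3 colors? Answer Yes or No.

No

1, 3, 5, 6 are pairwise adjacent (a clique of size 4), so at least 4 colors are needed.
So 3 colors are not enough.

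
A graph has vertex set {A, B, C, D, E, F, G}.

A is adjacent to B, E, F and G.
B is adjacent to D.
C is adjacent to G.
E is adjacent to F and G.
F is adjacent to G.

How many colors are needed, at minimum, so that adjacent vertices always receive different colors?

A, E, F, G form a clique, so at least 4 colors are needed.
4 colors suffice: A=1, B=2, C=1, D=1, E=3, F=4, G=2. Each edge has distinct colors on its endpoints.

4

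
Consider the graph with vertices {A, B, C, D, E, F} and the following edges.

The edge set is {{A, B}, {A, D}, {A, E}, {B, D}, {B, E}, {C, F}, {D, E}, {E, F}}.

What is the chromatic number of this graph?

A, B, D, E form a clique, so at least 4 colors are needed.
4 colors suffice: color 1 → {C, E}; color 2 → {D, F}; color 3 → {A}; color 4 → {B}. No two adjacent vertices share a color.

4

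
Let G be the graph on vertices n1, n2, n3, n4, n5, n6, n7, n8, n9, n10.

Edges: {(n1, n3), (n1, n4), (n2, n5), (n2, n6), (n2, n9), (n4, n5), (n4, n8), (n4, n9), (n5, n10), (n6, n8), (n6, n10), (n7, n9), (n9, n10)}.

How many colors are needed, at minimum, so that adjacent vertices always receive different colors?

The cycle n2-n5-n4-n8-n6-n2 has odd length 5, so it cannot be 2-colored; at least 3 colors are needed.
3 colors suffice: n1=blue, n2=red, n3=red, n4=red, n5=blue, n6=blue, n7=red, n8=green, n9=blue, n10=red. Each edge has distinct colors on its endpoints.

3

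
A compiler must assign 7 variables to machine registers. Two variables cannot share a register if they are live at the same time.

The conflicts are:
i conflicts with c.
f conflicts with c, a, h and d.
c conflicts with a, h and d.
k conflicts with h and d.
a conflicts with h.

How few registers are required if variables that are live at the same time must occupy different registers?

4

f, c, a, h all conflict with each other, so at least 4 registers are needed.
4 registers suffice: register 1 → {c, k}; register 2 → {i, h, d}; register 3 → {f}; register 4 → {a}. No two conflicting variables share a register.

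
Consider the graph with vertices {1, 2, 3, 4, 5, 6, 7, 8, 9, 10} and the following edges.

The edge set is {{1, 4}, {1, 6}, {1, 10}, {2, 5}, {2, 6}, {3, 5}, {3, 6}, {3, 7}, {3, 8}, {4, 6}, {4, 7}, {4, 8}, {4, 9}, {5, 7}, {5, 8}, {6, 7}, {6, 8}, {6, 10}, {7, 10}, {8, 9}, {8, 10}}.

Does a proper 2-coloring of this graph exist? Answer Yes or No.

No

6, 8, 10 are pairwise adjacent, so at least 3 colors are needed.
So 2 colors are not enough.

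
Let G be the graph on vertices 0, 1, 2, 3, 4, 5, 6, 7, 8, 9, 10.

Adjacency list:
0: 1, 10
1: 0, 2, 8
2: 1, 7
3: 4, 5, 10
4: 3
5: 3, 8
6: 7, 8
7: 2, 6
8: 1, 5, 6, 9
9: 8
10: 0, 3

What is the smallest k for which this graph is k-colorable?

3

The cycle 2-1-8-6-7-2 has odd length 5, so it cannot be 2-colored; at least 3 colors are needed.
A valid assignment using 3 colors: 0=red, 1=blue, 2=red, 3=red, 4=blue, 5=blue, 6=green, 7=blue, 8=red, 9=blue, 10=blue. Every edge joins two different colors.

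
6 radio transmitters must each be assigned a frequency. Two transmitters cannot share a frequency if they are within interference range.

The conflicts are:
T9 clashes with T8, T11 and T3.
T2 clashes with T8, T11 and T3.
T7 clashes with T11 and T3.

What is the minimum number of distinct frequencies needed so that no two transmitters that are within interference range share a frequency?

T7 and T3 conflict, so at least 2 frequencies are needed.
2 frequencies suffice: frequency 1 → {T8, T11, T3}; frequency 2 → {T9, T2, T7}. Every pair that conflicts lands in different frequencies.

2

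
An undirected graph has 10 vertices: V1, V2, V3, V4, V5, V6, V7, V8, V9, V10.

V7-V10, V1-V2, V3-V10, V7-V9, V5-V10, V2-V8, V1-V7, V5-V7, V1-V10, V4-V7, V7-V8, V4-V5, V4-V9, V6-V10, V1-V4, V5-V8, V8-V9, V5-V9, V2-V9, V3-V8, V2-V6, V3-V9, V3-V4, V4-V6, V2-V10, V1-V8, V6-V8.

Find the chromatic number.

V5, V7, V8, V9 form a clique, so at least 4 colors are needed.
4 colors suffice: color 1 → {V4, V8, V10}; color 2 → {V1, V6, V9}; color 3 → {V2, V3, V7}; color 4 → {V5}. No two adjacent vertices share a color.

4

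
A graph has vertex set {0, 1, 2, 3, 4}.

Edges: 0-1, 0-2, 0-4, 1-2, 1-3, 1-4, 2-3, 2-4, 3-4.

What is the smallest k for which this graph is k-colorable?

1, 2, 3, 4 are mutually adjacent (a clique of size 4), so at least 4 colors are needed.
4 colors suffice: 0=d, 1=b, 2=c, 3=d, 4=a. Each edge has distinct colors on its endpoints.

4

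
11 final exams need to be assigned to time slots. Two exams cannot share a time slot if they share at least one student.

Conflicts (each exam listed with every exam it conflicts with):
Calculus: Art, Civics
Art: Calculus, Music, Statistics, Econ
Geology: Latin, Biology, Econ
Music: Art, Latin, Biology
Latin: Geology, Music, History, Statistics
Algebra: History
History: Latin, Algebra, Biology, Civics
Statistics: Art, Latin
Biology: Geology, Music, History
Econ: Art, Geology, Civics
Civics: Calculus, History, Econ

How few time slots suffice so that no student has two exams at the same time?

The cycle Geology-Latin-Statistics-Art-Econ-Geology has odd length 5, so it cannot be 2-colored; at least 3 time slots are needed.
A valid assignment using 3 time slots: Calculus=3, Art=1, Geology=1, Music=3, Latin=2, Algebra=2, History=1, Statistics=3, Biology=2, Econ=3, Civics=2. No two conflicting exams share a time slot.

3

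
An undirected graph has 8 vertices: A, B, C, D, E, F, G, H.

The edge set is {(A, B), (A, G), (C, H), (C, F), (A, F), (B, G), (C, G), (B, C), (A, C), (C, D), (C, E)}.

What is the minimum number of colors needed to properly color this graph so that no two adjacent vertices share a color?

4

A, B, C, G are mutually adjacent (a clique of size 4), so at least 4 colors are needed.
4 colors suffice: color 1 → {C}; color 2 → {A, D, E, H}; color 3 → {F, G}; color 4 → {B}. Each edge has distinct colors on its endpoints.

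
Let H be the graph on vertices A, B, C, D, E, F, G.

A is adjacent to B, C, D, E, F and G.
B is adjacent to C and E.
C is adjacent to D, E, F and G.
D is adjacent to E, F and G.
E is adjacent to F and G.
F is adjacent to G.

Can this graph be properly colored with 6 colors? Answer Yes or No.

The chromatic number is 6. A, C, D, E, F, G are mutually adjacent (a clique of size 6), so at least 6 colors are needed.
6 colors suffice: color 1 → {C}; color 2 → {E}; color 3 → {A}; color 4 → {B, F}; color 5 → {D}; color 6 → {G}.
That is already a proper 6-coloring.

Yes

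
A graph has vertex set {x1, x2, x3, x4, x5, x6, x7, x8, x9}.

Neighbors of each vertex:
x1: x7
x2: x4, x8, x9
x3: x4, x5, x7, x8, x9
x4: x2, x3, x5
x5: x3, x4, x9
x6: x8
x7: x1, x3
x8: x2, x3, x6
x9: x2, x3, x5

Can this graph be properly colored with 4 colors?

The chromatic number is 3. x3, x5, x9 are mutually adjacent, so at least 3 colors are needed.
3 colors suffice: color R → {x1, x2, x3, x6}; color B → {x4, x7, x8, x9}; color G → {x5}.
Since 4 ≥ 3, a proper 4-coloring certainly exists.

Yes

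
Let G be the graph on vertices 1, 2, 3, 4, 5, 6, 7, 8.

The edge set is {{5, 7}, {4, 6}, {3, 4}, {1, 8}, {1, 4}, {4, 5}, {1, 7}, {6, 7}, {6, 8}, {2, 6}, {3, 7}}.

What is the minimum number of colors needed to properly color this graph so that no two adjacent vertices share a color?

3 and 4 are adjacent, so at least 2 colors are needed.
2 colors suffice: color red → {2, 4, 7, 8}; color blue → {1, 3, 5, 6}. No two adjacent vertices share a color.

2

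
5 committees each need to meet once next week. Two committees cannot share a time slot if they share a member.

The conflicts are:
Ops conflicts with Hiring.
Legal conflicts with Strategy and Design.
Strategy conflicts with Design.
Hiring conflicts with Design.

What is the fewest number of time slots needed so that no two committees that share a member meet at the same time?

3

Legal, Strategy, Design all conflict with each other, so at least 3 time slots are needed.
3 time slots suffice: time slot 1 → {Ops, Design}; time slot 2 → {Legal, Hiring}; time slot 3 → {Strategy}. Every pair that conflicts lands in different time slots.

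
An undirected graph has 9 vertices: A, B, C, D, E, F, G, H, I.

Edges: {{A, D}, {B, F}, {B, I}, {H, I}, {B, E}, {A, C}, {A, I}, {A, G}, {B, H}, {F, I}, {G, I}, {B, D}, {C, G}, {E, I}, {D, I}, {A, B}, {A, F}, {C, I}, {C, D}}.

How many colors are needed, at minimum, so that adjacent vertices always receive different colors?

A, C, D, I form a clique, so at least 4 colors are needed.
A valid assignment using 4 colors: A=2, B=3, C=3, D=4, E=2, F=4, G=4, H=2, I=1. Every edge joins two different colors.

4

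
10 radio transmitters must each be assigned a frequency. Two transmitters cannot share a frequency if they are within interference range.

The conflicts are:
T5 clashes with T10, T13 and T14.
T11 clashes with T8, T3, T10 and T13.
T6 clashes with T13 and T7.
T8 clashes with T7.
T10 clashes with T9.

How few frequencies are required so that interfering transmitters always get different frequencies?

3

The cycle T6-T13-T11-T8-T7-T6 has odd length 5, so it cannot be 2-colored; at least 3 frequencies are needed.
3 frequencies suffice: frequency 1 → {T5, T11, T6, T9}; frequency 2 → {T8, T3, T10, T13, T14}; frequency 3 → {T7}. Every pair that conflicts lands in different frequencies.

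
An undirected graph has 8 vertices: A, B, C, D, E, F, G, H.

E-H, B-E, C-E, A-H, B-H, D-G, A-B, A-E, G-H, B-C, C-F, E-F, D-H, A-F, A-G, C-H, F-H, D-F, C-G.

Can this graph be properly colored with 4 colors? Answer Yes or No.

The chromatic number is 4. A, E, F, H form a clique, so at least 4 colors are needed.
4 colors suffice: color 1 → {H}; color 2 → {E, G}; color 3 → {A, C, D}; color 4 → {B, F}.
That is already a proper 4-coloring.

Yes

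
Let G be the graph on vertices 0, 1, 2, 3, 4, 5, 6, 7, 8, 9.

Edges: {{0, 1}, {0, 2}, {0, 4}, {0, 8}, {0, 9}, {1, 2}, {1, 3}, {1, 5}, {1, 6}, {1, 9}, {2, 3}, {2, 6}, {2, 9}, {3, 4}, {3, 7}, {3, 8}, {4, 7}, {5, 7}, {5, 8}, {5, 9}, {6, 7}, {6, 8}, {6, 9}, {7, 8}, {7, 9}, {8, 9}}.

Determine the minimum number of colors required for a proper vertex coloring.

0, 1, 2, 9 are mutually adjacent (a clique of size 4), so at least 4 colors are needed.
A valid assignment using 4 colors: 0=d, 1=b, 2=c, 3=a, 4=c, 5=d, 6=d, 7=b, 8=c, 9=a. Each edge has distinct colors on its endpoints.

4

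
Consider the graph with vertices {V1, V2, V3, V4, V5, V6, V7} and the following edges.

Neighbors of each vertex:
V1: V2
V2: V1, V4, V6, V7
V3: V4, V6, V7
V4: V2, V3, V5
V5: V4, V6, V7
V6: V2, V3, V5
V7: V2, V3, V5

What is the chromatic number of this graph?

V1 and V2 are adjacent, so at least 2 colors are needed.
A valid assignment using 2 colors: V1=2, V2=1, V3=1, V4=2, V5=1, V6=2, V7=2. No two adjacent vertices share a color.

2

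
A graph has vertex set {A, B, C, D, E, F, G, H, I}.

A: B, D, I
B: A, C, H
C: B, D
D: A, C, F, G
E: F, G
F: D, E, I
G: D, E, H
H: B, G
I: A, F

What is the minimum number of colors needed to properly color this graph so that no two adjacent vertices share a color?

3

The cycle G-D-A-B-H-G has odd length 5, so it cannot be 2-colored; at least 3 colors are needed.
3 colors suffice: color 1 → {B, D, E, I}; color 2 → {A, C, F, G}; color 3 → {H}. No two adjacent vertices share a color.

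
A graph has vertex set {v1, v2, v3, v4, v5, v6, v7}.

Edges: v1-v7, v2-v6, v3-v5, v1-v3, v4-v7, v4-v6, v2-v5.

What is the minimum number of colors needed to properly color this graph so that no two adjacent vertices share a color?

The cycle v1-v7-v4-v6-v2-v5-v3-v1 has odd length 7, so it cannot be 2-colored; at least 3 colors are needed.
A valid assignment using 3 colors: v1=2, v2=3, v3=1, v4=2, v5=2, v6=1, v7=1. Each edge has distinct colors on its endpoints.

3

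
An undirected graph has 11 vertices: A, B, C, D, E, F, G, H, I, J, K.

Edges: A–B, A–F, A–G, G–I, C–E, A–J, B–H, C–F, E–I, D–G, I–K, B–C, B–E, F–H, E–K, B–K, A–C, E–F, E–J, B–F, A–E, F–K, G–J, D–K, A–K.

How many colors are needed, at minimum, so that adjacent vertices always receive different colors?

A, B, E, F, K are mutually adjacent (a clique of size 5), so at least 5 colors are needed.
5 colors suffice: color 1 → {E, G, H}; color 2 → {A, D, I}; color 3 → {C, J, K}; color 4 → {F}; color 5 → {B}. Every edge joins two different colors.

5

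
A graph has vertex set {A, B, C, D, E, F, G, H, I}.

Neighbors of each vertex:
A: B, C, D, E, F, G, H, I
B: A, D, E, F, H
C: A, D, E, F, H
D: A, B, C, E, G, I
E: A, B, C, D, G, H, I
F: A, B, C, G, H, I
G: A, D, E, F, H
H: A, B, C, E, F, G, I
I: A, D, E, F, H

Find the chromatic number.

A, D, E, G form a clique, so at least 4 colors are needed.
4 colors suffice: A=1, B=4, C=4, D=3, E=2, F=2, G=4, H=3, I=4. Every edge joins two different colors.

4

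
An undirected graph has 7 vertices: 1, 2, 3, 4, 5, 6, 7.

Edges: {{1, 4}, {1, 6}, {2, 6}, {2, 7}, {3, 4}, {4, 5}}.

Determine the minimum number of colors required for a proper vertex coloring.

3 and 4 are adjacent, so at least 2 colors are needed.
2 colors suffice: color red → {4, 6, 7}; color blue → {1, 2, 3, 5}. No two adjacent vertices share a color.

2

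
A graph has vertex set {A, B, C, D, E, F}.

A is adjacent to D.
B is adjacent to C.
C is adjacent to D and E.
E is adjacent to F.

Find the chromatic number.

2

C and D are adjacent, so at least 2 colors are needed.
2 colors suffice: A=1, B=2, C=1, D=2, E=2, F=1. No two adjacent vertices share a color.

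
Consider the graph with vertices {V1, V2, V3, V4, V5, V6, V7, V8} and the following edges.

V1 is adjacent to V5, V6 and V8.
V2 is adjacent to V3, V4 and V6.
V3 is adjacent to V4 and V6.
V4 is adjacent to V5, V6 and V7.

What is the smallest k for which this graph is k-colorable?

V2, V3, V4, V6 are pairwise adjacent (a clique of size 4), so at least 4 colors are needed.
One proper 4-coloring: V1=R, V2=G, V3=Y, V4=R, V5=B, V6=B, V7=B, V8=B. No two adjacent vertices share a color.

4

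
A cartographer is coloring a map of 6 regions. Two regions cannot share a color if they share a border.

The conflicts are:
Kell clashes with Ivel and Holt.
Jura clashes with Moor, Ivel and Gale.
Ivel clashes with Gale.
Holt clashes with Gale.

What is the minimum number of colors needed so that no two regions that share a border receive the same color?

3

Jura, Ivel, Gale are mutually in conflict, so at least 3 colors are needed.
3 colors suffice: color 1 → {Kell, Moor, Gale}; color 2 → {Jura, Holt}; color 3 → {Ivel}. Each listed conflict is separated.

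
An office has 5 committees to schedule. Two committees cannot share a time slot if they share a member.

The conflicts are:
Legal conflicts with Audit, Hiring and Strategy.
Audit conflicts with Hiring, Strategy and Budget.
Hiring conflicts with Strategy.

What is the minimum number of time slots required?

Legal, Audit, Hiring, Strategy pairwise conflict, so at least 4 time slots are needed.
4 time slots suffice: Legal=3, Audit=1, Hiring=4, Strategy=2, Budget=2. No two conflicting committees share a time slot.

4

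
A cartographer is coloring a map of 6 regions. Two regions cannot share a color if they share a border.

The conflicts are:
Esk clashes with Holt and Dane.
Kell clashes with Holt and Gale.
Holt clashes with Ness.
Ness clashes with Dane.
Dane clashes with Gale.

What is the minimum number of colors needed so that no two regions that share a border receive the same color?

The cycle Dane-Esk-Holt-Kell-Gale-Dane has odd length 5, so it cannot be 2-colored; at least 3 colors are needed.
3 colors suffice: Esk=2, Kell=3, Holt=1, Ness=2, Dane=1, Gale=2. Every pair that conflicts lands in different colors.

3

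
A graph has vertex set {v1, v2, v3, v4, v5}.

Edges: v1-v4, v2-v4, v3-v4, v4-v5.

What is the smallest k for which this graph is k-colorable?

v4 and v5 are adjacent, so at least 2 colors are needed.
2 colors suffice: color 1 → {v4}; color 2 → {v1, v2, v3, v5}. Every edge joins two different colors.

2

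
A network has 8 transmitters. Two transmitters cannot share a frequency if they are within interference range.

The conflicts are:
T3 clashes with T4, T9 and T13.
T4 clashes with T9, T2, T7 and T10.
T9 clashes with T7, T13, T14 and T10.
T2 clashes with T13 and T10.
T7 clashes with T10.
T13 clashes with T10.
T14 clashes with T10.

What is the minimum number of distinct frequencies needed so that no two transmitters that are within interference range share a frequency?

4

T4, T9, T7, T10 pairwise conflict, so at least 4 frequencies are needed.
4 frequencies suffice: frequency 1 → {T3, T10}; frequency 2 → {T9, T2}; frequency 3 → {T4, T13, T14}; frequency 4 → {T7}. Each listed conflict is separated.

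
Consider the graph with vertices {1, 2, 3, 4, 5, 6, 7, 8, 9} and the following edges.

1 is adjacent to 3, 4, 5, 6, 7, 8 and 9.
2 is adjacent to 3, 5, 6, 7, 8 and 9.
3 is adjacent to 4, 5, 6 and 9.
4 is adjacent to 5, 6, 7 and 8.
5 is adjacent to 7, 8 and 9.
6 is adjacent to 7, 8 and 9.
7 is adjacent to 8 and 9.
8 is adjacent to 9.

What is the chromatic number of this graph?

5

1, 5, 7, 8, 9 form a clique, so at least 5 colors are needed.
5 colors suffice: 1=red, 2=red, 3=green, 4=blue, 5=yellow, 6=yellow, 7=purple, 8=green, 9=blue. No two adjacent vertices share a color.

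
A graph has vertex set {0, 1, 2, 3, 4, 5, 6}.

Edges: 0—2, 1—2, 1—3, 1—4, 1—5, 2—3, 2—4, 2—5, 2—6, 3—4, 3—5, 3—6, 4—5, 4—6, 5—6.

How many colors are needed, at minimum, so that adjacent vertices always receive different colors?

5

2, 3, 4, 5, 6 are pairwise adjacent (a clique of size 5), so at least 5 colors are needed.
5 colors suffice: color red → {2}; color blue → {0, 5}; color green → {4}; color yellow → {3}; color purple → {1, 6}. Every edge joins two different colors.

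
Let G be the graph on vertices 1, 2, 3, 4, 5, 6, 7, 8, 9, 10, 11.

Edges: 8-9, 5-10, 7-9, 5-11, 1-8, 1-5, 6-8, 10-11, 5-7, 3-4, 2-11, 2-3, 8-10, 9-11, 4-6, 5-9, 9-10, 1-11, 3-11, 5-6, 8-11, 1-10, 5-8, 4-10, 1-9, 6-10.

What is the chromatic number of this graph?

1, 5, 8, 9, 10, 11 form a clique, so at least 6 colors are needed.
6 colors suffice: color red → {3, 5}; color blue → {6, 7, 11}; color green → {2, 10}; color yellow → {4, 8}; color purple → {9}; color orange → {1}. Every edge joins two different colors.

6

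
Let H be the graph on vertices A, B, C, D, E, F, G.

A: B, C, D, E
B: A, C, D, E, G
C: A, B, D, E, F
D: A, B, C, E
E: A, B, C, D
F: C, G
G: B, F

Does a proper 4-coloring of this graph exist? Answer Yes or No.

A, B, C, D, E form a clique, so at least 5 colors are needed.
So 4 colors are not enough.

No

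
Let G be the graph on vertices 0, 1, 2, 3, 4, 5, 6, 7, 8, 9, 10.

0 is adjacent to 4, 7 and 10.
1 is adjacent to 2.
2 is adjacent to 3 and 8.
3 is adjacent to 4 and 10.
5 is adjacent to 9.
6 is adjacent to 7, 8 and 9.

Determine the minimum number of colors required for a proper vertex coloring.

3

The cycle 4-0-7-6-8-2-3-4 has odd length 7, so it cannot be 2-colored; at least 3 colors are needed.
3 colors suffice: color a → {0, 1, 3, 5, 6}; color b → {2, 4, 7, 9, 10}; color c → {8}. No two adjacent vertices share a color.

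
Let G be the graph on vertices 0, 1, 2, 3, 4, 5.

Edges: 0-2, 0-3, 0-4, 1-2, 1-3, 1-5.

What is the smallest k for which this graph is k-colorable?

1 and 5 are adjacent, so at least 2 colors are needed.
A valid assignment using 2 colors: 0=red, 1=red, 2=blue, 3=blue, 4=blue, 5=blue. Every edge joins two different colors.

2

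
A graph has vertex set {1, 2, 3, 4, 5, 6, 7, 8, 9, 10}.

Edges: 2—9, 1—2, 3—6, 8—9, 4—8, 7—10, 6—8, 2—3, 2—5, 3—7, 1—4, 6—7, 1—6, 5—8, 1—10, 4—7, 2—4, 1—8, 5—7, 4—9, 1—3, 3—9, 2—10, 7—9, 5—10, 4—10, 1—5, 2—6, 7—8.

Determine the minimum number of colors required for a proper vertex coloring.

4

4, 7, 8, 9 are pairwise adjacent (a clique of size 4), so at least 4 colors are needed.
One proper 4-coloring: 1=red, 2=blue, 3=green, 4=green, 5=green, 6=yellow, 7=red, 8=blue, 9=yellow, 10=yellow. No two adjacent vertices share a color.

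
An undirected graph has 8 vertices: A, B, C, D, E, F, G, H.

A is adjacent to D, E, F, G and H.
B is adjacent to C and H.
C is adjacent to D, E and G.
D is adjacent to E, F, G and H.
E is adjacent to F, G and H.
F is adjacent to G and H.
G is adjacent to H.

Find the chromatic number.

A, D, E, F, G, H are mutually adjacent (a clique of size 6), so at least 6 colors are needed.
6 colors suffice: A=5, B=1, C=4, D=2, E=1, F=6, G=3, H=4. No two adjacent vertices share a color.

6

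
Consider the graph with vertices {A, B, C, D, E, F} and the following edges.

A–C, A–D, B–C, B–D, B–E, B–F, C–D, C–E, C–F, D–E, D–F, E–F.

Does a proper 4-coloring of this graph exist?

No

B, C, D, E, F are pairwise adjacent (a clique of size 5), so at least 5 colors are needed.
So 4 colors are not enough.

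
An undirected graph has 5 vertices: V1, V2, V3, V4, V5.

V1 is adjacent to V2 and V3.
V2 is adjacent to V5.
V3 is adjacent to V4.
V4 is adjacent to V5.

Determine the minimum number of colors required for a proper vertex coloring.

3

The cycle V3-V4-V5-V2-V1-V3 has odd length 5, so it cannot be 2-colored; at least 3 colors are needed.
3 colors suffice: color 1 → {V3, V5}; color 2 → {V1, V4}; color 3 → {V2}. No two adjacent vertices share a color.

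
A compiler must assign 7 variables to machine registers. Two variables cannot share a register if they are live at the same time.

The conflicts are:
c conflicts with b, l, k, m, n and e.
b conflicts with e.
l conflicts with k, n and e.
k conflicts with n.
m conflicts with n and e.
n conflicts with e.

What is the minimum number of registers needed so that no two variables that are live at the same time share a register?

4

c, m, n, e are mutually in conflict, so at least 4 registers are needed.
A valid assignment using 4 registers: c=1, b=3, l=4, k=2, m=4, n=3, e=2. No two conflicting variables share a register.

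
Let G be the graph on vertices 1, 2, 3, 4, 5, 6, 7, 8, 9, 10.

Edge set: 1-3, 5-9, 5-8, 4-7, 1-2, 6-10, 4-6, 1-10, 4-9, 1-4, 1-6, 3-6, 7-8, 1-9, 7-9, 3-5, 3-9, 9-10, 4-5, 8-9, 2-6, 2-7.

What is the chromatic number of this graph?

3

1, 2, 6 are pairwise adjacent, so at least 3 colors are needed.
3 colors suffice: 1=blue, 2=green, 3=green, 4=green, 5=blue, 6=red, 7=blue, 8=green, 9=red, 10=green. Every edge joins two different colors.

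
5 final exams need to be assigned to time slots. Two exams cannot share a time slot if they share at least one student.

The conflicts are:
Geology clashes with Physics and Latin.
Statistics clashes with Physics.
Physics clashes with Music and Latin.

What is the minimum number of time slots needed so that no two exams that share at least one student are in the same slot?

3

Geology, Physics, Latin pairwise conflict, so at least 3 time slots are needed.
Using 3 time slots: Geology=2, Statistics=2, Physics=1, Music=2, Latin=3. Each listed conflict is separated.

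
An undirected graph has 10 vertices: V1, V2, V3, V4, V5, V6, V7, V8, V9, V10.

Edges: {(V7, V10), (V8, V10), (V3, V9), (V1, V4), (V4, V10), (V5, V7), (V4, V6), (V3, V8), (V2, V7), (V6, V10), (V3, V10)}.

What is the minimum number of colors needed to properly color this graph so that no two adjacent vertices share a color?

V4, V6, V10 are mutually adjacent, so at least 3 colors are needed.
3 colors suffice: V1=1, V2=1, V3=2, V4=2, V5=1, V6=3, V7=2, V8=3, V9=1, V10=1. No two adjacent vertices share a color.

3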